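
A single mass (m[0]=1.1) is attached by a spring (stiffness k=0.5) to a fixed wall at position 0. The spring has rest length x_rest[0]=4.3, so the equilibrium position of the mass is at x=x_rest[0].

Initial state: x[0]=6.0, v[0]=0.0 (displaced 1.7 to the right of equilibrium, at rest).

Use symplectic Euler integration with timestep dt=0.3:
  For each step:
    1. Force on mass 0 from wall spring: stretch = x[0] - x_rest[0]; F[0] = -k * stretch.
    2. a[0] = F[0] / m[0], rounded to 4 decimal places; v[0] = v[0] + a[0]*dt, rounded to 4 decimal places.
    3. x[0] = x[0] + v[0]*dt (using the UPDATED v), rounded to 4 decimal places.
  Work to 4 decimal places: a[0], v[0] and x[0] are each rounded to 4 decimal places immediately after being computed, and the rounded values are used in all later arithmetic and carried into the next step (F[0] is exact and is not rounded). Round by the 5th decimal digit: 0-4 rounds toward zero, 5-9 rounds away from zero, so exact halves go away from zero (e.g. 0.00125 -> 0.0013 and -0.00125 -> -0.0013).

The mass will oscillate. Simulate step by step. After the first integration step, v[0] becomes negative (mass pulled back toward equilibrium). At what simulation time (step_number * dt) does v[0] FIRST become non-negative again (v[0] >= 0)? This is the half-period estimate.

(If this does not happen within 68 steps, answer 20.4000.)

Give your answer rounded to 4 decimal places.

Step 0: x=[6.0000] v=[0.0000]
Step 1: x=[5.9305] v=[-0.2318]
Step 2: x=[5.7943] v=[-0.4541]
Step 3: x=[5.5969] v=[-0.6579]
Step 4: x=[5.3465] v=[-0.8348]
Step 5: x=[5.0533] v=[-0.9775]
Step 6: x=[4.7292] v=[-1.0802]
Step 7: x=[4.3876] v=[-1.1387]
Step 8: x=[4.0424] v=[-1.1506]
Step 9: x=[3.7078] v=[-1.1155]
Step 10: x=[3.3974] v=[-1.0347]
Step 11: x=[3.1239] v=[-0.9116]
Step 12: x=[2.8985] v=[-0.7512]
Step 13: x=[2.7305] v=[-0.5601]
Step 14: x=[2.6267] v=[-0.3461]
Step 15: x=[2.5913] v=[-0.1179]
Step 16: x=[2.6258] v=[0.1151]
First v>=0 after going negative at step 16, time=4.8000

Answer: 4.8000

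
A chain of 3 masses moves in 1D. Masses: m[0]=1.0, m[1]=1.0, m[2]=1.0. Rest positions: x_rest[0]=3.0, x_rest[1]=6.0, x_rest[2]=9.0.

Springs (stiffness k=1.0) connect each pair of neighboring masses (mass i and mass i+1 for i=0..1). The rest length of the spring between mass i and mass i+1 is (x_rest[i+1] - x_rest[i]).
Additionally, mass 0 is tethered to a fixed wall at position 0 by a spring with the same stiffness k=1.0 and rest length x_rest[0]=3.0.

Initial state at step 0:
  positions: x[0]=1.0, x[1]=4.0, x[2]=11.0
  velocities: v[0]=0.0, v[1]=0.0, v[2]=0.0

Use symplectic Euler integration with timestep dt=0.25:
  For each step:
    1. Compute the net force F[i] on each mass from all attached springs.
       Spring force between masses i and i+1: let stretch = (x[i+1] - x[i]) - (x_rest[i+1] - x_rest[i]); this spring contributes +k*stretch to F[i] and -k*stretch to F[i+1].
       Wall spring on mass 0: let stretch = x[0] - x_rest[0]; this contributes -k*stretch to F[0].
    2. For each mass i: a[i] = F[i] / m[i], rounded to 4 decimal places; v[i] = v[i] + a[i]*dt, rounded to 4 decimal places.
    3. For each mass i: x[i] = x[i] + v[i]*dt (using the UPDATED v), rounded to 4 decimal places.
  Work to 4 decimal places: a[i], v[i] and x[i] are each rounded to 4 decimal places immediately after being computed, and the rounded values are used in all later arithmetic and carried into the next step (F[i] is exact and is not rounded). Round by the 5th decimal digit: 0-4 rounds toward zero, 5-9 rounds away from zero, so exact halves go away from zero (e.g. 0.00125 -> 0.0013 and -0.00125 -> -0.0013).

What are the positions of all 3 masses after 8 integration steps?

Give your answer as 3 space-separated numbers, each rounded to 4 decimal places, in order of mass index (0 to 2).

Answer: 4.6889 7.3879 6.8463

Derivation:
Step 0: x=[1.0000 4.0000 11.0000] v=[0.0000 0.0000 0.0000]
Step 1: x=[1.1250 4.2500 10.7500] v=[0.5000 1.0000 -1.0000]
Step 2: x=[1.3750 4.7110 10.2813] v=[1.0000 1.8438 -1.8750]
Step 3: x=[1.7476 5.3116 9.6519] v=[1.4903 2.4024 -2.5176]
Step 4: x=[2.2337 5.9607 8.9387] v=[1.9444 2.5965 -2.8527]
Step 5: x=[2.8131 6.5630 8.2269] v=[2.3177 2.4093 -2.8472]
Step 6: x=[3.4511 7.0350 7.5986] v=[2.5519 1.8878 -2.5132]
Step 7: x=[4.0974 7.3182 7.1226] v=[2.5851 1.1327 -1.9041]
Step 8: x=[4.6889 7.3879 6.8463] v=[2.3660 0.2786 -1.1052]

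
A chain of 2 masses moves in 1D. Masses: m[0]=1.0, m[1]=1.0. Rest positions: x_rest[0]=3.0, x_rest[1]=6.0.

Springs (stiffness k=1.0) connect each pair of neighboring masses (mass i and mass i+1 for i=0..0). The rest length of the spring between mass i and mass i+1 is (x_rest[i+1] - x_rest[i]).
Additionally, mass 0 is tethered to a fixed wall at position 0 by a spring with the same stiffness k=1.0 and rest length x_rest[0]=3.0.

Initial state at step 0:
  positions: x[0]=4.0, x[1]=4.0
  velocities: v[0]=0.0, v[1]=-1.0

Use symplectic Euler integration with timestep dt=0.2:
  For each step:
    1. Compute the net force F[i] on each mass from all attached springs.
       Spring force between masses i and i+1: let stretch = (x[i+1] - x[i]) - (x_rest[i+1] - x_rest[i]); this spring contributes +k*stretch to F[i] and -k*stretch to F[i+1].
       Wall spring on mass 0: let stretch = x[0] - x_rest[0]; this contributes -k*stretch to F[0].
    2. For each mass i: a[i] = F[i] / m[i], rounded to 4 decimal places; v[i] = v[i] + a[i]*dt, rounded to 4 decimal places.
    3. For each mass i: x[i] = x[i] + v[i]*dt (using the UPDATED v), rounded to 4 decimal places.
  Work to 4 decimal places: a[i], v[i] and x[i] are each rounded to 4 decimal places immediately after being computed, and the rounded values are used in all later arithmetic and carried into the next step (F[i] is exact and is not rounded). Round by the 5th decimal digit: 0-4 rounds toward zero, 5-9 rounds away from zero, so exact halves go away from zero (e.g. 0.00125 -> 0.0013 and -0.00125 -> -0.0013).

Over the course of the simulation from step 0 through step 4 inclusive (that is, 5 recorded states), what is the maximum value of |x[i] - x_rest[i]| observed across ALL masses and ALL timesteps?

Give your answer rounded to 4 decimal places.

Step 0: x=[4.0000 4.0000] v=[0.0000 -1.0000]
Step 1: x=[3.8400 3.9200] v=[-0.8000 -0.4000]
Step 2: x=[3.5296 3.9568] v=[-1.5520 0.1840]
Step 3: x=[3.0951 4.0965] v=[-2.1725 0.6986]
Step 4: x=[2.5769 4.3162] v=[-2.5912 1.0983]
Max displacement = 2.0800

Answer: 2.0800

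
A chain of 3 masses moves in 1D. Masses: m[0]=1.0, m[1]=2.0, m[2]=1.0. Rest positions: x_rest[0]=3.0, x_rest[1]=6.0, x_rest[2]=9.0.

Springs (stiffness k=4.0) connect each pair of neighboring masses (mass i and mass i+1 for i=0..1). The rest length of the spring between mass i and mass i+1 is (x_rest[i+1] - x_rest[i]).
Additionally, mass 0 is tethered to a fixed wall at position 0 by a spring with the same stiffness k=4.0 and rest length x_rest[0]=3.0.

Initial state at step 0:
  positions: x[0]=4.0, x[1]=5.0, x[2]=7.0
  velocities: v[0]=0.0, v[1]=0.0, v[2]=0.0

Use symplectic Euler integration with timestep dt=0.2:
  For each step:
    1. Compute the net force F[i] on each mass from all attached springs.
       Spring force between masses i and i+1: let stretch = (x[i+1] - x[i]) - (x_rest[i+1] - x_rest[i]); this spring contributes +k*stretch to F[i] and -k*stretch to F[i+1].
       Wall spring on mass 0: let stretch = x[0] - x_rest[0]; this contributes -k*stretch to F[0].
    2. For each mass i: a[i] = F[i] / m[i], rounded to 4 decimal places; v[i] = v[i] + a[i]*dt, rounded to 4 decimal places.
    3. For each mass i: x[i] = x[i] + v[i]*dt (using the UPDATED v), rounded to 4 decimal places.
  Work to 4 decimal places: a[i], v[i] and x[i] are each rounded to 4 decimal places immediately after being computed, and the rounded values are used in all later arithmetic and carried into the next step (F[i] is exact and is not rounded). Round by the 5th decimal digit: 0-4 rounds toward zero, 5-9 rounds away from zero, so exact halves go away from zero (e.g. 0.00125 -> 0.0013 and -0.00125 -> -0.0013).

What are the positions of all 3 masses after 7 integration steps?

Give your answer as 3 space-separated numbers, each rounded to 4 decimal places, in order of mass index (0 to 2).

Answer: 2.1684 5.1504 9.4894

Derivation:
Step 0: x=[4.0000 5.0000 7.0000] v=[0.0000 0.0000 0.0000]
Step 1: x=[3.5200 5.0800 7.1600] v=[-2.4000 0.4000 0.8000]
Step 2: x=[2.7264 5.2016 7.4672] v=[-3.9680 0.6080 1.5360]
Step 3: x=[1.8926 5.3064 7.8919] v=[-4.1690 0.5242 2.1235]
Step 4: x=[1.3022 5.3450 8.3829] v=[-2.9520 0.1929 2.4551]
Step 5: x=[1.1503 5.3032 8.8679] v=[-0.7595 -0.2091 2.4248]
Step 6: x=[1.4788 5.2143 9.2625] v=[1.6426 -0.4444 1.9730]
Step 7: x=[2.1684 5.1504 9.4894] v=[3.4480 -0.3193 1.1344]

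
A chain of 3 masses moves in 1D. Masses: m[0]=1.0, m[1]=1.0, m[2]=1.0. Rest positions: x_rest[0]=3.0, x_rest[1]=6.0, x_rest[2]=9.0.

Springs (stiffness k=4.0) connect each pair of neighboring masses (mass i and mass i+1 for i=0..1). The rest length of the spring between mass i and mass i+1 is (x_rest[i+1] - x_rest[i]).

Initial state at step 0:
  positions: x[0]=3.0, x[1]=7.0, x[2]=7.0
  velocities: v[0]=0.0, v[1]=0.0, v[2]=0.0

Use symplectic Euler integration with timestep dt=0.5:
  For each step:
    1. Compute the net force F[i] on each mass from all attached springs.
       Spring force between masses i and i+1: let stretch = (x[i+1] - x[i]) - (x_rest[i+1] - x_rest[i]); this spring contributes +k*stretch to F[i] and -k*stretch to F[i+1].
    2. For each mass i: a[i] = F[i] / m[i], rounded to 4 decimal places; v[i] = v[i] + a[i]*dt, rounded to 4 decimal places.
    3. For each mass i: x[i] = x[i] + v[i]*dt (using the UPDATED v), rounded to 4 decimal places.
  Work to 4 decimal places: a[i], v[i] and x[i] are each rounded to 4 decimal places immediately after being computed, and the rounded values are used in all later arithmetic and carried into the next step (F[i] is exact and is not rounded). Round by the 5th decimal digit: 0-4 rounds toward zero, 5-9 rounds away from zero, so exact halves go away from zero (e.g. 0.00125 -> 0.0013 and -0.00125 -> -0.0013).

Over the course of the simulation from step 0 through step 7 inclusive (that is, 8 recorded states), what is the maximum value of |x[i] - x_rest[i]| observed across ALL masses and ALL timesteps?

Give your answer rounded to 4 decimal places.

Answer: 3.0000

Derivation:
Step 0: x=[3.0000 7.0000 7.0000] v=[0.0000 0.0000 0.0000]
Step 1: x=[4.0000 3.0000 10.0000] v=[2.0000 -8.0000 6.0000]
Step 2: x=[1.0000 7.0000 9.0000] v=[-6.0000 8.0000 -2.0000]
Step 3: x=[1.0000 7.0000 9.0000] v=[0.0000 0.0000 0.0000]
Step 4: x=[4.0000 3.0000 10.0000] v=[6.0000 -8.0000 2.0000]
Step 5: x=[3.0000 7.0000 7.0000] v=[-2.0000 8.0000 -6.0000]
Step 6: x=[3.0000 7.0000 7.0000] v=[0.0000 0.0000 0.0000]
Step 7: x=[4.0000 3.0000 10.0000] v=[2.0000 -8.0000 6.0000]
Max displacement = 3.0000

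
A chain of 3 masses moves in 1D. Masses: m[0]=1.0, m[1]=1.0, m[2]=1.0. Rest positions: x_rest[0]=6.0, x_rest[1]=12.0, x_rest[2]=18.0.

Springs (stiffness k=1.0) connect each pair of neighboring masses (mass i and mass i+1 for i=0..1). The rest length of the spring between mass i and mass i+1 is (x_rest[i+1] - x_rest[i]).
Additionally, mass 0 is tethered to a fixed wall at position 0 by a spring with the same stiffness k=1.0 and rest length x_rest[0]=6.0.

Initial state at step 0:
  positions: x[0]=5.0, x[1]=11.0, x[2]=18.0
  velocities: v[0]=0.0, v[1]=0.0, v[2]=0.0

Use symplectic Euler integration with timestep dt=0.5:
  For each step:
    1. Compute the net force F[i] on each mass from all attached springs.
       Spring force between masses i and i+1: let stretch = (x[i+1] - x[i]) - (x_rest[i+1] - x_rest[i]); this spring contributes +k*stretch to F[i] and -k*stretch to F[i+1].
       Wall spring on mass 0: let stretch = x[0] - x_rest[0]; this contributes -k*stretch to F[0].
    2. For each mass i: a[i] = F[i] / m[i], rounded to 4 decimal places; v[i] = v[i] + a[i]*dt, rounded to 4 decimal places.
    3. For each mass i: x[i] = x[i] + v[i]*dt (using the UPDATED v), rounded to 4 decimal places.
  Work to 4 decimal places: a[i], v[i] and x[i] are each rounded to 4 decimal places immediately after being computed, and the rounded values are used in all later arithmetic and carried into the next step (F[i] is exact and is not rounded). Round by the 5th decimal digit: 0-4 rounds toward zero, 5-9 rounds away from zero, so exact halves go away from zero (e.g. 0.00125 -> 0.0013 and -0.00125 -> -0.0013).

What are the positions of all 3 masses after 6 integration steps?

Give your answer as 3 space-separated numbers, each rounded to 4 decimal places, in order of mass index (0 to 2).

Answer: 6.5182 12.0208 17.6009

Derivation:
Step 0: x=[5.0000 11.0000 18.0000] v=[0.0000 0.0000 0.0000]
Step 1: x=[5.2500 11.2500 17.7500] v=[0.5000 0.5000 -0.5000]
Step 2: x=[5.6875 11.6250 17.3750] v=[0.8750 0.7500 -0.7500]
Step 3: x=[6.1875 11.9532 17.0625] v=[1.0000 0.6563 -0.6250]
Step 4: x=[6.5821 12.1173 16.9727] v=[0.7891 0.3281 -0.1797]
Step 5: x=[6.7150 12.1114 17.1690] v=[0.2657 -0.0118 0.3926]
Step 6: x=[6.5182 12.0208 17.6009] v=[-0.3936 -0.1812 0.8638]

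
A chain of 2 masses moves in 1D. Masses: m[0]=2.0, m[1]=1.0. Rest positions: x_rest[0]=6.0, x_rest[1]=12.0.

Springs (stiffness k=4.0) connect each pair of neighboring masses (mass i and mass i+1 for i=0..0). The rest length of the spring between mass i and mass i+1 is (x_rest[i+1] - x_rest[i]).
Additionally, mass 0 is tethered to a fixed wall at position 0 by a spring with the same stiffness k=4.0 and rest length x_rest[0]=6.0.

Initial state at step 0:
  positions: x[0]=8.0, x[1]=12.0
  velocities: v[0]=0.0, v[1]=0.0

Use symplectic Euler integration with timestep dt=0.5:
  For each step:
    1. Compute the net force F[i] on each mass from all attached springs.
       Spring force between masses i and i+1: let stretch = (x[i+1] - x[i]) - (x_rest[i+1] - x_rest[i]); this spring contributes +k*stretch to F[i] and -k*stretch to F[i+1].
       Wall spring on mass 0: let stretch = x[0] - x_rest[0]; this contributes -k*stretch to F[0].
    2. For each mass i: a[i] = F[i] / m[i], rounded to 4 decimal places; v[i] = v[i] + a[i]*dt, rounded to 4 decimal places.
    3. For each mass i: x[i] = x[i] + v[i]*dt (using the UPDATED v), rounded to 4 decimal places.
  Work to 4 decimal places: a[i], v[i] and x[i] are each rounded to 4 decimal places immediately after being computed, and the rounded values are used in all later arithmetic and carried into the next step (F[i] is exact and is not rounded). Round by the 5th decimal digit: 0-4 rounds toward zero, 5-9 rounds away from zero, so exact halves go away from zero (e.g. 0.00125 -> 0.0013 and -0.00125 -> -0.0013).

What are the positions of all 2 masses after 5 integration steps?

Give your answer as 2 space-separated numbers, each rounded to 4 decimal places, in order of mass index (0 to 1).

Step 0: x=[8.0000 12.0000] v=[0.0000 0.0000]
Step 1: x=[6.0000 14.0000] v=[-4.0000 4.0000]
Step 2: x=[5.0000 14.0000] v=[-2.0000 0.0000]
Step 3: x=[6.0000 11.0000] v=[2.0000 -6.0000]
Step 4: x=[6.5000 9.0000] v=[1.0000 -4.0000]
Step 5: x=[5.0000 10.5000] v=[-3.0000 3.0000]

Answer: 5.0000 10.5000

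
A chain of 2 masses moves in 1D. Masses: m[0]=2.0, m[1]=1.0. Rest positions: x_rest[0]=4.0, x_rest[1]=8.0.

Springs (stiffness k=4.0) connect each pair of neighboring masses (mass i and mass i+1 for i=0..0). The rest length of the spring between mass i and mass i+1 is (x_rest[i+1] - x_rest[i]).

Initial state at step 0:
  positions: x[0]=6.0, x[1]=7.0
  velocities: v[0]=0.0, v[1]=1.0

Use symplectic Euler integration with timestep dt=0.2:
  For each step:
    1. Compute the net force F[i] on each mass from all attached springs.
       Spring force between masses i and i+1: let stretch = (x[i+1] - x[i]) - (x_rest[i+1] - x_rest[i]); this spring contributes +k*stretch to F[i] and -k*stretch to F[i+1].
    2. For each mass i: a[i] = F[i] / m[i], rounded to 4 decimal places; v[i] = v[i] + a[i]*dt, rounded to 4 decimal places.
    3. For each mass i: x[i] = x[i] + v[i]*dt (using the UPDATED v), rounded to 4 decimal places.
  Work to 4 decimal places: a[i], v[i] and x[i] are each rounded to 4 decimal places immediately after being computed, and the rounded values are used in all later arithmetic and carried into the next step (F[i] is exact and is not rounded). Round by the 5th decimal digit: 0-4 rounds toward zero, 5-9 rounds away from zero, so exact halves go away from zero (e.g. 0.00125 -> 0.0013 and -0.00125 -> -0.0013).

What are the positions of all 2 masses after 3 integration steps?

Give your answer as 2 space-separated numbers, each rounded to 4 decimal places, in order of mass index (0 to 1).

Step 0: x=[6.0000 7.0000] v=[0.0000 1.0000]
Step 1: x=[5.7600 7.6800] v=[-1.2000 3.4000]
Step 2: x=[5.3536 8.6928] v=[-2.0320 5.0640]
Step 3: x=[4.8943 9.8113] v=[-2.2963 5.5926]

Answer: 4.8943 9.8113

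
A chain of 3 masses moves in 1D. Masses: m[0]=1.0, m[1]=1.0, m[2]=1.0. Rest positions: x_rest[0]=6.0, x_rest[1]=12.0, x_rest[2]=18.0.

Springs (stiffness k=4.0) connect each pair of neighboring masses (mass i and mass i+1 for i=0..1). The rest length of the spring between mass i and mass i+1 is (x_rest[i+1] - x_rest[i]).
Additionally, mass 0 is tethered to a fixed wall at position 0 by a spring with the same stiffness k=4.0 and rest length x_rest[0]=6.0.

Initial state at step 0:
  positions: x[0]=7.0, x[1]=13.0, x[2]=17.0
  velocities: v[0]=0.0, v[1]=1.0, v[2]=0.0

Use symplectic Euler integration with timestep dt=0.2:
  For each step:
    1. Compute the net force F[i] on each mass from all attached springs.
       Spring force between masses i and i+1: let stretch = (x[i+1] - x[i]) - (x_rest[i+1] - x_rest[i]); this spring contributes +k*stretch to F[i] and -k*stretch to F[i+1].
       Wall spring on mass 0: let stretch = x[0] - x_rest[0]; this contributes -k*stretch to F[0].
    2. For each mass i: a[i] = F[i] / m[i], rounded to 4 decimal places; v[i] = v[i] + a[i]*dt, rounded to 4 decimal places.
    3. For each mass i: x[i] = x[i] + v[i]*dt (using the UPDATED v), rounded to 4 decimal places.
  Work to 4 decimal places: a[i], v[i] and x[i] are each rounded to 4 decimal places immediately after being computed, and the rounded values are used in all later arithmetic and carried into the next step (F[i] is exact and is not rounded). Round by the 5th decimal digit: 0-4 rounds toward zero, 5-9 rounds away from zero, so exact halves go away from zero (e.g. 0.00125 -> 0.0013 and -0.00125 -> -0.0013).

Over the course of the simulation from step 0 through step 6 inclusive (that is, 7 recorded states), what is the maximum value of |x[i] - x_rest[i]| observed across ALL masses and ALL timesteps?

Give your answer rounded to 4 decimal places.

Answer: 1.5324

Derivation:
Step 0: x=[7.0000 13.0000 17.0000] v=[0.0000 1.0000 0.0000]
Step 1: x=[6.8400 12.8800 17.3200] v=[-0.8000 -0.6000 1.6000]
Step 2: x=[6.5520 12.5040 17.8896] v=[-1.4400 -1.8800 2.8480]
Step 3: x=[6.1680 12.0374 18.5575] v=[-1.9200 -2.3331 3.3395]
Step 4: x=[5.7362 11.6749 19.1422] v=[-2.1589 -1.8125 2.9234]
Step 5: x=[5.3368 11.5570 19.4921] v=[-1.9969 -0.5896 1.7496]
Step 6: x=[5.0788 11.7135 19.5324] v=[-1.2902 0.7823 0.2015]
Max displacement = 1.5324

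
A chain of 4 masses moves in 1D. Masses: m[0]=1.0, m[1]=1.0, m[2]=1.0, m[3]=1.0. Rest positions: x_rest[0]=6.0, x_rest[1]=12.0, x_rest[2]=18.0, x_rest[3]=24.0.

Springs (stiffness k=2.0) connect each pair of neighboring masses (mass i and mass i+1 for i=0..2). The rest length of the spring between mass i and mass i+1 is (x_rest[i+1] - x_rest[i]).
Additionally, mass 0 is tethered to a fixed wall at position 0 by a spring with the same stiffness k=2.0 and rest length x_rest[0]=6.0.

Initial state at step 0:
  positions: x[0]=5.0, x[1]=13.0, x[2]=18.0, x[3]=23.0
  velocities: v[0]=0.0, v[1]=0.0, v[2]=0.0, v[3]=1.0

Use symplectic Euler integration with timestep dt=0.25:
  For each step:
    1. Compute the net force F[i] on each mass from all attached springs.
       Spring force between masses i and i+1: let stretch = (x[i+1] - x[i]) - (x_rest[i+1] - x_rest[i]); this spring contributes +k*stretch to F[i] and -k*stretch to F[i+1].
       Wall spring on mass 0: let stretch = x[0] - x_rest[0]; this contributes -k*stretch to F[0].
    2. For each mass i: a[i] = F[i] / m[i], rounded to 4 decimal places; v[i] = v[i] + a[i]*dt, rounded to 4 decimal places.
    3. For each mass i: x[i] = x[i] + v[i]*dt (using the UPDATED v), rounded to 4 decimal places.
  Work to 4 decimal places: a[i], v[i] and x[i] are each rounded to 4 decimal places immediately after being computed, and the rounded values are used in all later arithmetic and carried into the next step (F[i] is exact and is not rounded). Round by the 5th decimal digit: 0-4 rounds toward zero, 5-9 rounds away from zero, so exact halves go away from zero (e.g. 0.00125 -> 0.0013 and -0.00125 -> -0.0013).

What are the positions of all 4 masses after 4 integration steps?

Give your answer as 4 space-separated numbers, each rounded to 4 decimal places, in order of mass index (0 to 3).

Answer: 6.9900 11.0076 17.9287 24.7371

Derivation:
Step 0: x=[5.0000 13.0000 18.0000 23.0000] v=[0.0000 0.0000 0.0000 1.0000]
Step 1: x=[5.3750 12.6250 18.0000 23.3750] v=[1.5000 -1.5000 0.0000 1.5000]
Step 2: x=[5.9844 12.0156 18.0000 23.8281] v=[2.4375 -2.4375 0.0000 1.8125]
Step 3: x=[6.5996 11.4004 17.9805 24.3027] v=[2.4609 -2.4609 -0.0782 1.8985]
Step 4: x=[6.9900 11.0076 17.9287 24.7371] v=[1.5615 -1.5713 -0.2072 1.7374]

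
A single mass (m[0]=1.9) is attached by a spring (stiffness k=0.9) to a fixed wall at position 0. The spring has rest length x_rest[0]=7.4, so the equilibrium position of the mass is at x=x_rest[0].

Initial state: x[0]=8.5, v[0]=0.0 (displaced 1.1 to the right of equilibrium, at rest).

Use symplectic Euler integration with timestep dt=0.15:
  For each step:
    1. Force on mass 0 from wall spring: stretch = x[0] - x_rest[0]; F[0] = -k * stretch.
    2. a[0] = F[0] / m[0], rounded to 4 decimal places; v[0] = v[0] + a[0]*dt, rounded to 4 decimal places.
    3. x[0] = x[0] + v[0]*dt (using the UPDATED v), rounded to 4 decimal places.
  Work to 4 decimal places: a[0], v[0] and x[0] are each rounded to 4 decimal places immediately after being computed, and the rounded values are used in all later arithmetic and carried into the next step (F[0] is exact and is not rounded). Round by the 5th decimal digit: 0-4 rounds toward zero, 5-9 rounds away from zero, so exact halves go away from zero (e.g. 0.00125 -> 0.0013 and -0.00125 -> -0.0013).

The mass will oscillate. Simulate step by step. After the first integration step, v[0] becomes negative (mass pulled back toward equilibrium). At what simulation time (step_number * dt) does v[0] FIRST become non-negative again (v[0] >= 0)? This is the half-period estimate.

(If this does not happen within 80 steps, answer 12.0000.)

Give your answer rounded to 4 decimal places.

Answer: 4.6500

Derivation:
Step 0: x=[8.5000] v=[0.0000]
Step 1: x=[8.4883] v=[-0.0782]
Step 2: x=[8.4650] v=[-0.1555]
Step 3: x=[8.4303] v=[-0.2312]
Step 4: x=[8.3846] v=[-0.3044]
Step 5: x=[8.3284] v=[-0.3744]
Step 6: x=[8.2623] v=[-0.4404]
Step 7: x=[8.1870] v=[-0.5017]
Step 8: x=[8.1034] v=[-0.5576]
Step 9: x=[8.0123] v=[-0.6076]
Step 10: x=[7.9146] v=[-0.6511]
Step 11: x=[7.8114] v=[-0.6877]
Step 12: x=[7.7039] v=[-0.7169]
Step 13: x=[7.5931] v=[-0.7385]
Step 14: x=[7.4803] v=[-0.7522]
Step 15: x=[7.3666] v=[-0.7579]
Step 16: x=[7.2533] v=[-0.7555]
Step 17: x=[7.1415] v=[-0.7451]
Step 18: x=[7.0325] v=[-0.7267]
Step 19: x=[6.9274] v=[-0.7006]
Step 20: x=[6.8274] v=[-0.6670]
Step 21: x=[6.7335] v=[-0.6263]
Step 22: x=[6.6467] v=[-0.5789]
Step 23: x=[6.5679] v=[-0.5254]
Step 24: x=[6.4980] v=[-0.4663]
Step 25: x=[6.4377] v=[-0.4022]
Step 26: x=[6.3876] v=[-0.3338]
Step 27: x=[6.3483] v=[-0.2619]
Step 28: x=[6.3202] v=[-0.1872]
Step 29: x=[6.3036] v=[-0.1105]
Step 30: x=[6.2987] v=[-0.0326]
Step 31: x=[6.3056] v=[0.0457]
First v>=0 after going negative at step 31, time=4.6500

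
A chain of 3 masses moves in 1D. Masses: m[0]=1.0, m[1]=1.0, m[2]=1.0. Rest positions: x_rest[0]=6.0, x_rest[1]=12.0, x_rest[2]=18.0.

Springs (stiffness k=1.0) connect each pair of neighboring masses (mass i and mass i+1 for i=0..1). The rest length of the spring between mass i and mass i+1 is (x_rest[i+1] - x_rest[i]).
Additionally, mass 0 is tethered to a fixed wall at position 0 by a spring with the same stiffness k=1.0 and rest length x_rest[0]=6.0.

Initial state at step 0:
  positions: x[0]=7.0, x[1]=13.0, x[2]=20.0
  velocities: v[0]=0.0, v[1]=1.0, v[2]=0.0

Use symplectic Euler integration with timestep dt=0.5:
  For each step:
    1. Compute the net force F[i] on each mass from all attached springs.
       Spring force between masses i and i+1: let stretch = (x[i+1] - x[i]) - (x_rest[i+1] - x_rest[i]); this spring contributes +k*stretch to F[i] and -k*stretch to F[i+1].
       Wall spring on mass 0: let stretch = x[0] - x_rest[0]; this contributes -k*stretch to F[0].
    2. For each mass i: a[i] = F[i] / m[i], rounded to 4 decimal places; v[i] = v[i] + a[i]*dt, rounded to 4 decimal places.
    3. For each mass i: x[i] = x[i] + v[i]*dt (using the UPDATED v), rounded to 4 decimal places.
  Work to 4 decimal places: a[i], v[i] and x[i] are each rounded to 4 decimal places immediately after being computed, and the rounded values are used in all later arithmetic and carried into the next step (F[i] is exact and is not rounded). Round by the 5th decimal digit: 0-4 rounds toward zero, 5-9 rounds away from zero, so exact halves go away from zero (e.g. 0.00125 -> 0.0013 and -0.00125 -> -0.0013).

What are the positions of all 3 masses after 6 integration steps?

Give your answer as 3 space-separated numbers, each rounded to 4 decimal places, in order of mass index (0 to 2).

Answer: 6.9467 12.2844 19.5106

Derivation:
Step 0: x=[7.0000 13.0000 20.0000] v=[0.0000 1.0000 0.0000]
Step 1: x=[6.7500 13.7500 19.7500] v=[-0.5000 1.5000 -0.5000]
Step 2: x=[6.5625 14.2500 19.5000] v=[-0.3750 1.0000 -0.5000]
Step 3: x=[6.6563 14.1406 19.4375] v=[0.1875 -0.2188 -0.1250]
Step 4: x=[6.9571 13.4844 19.5508] v=[0.6015 -1.3125 0.2266]
Step 5: x=[7.1504 12.7129 19.6475] v=[0.3866 -1.5430 0.1934]
Step 6: x=[6.9467 12.2844 19.5106] v=[-0.4074 -0.8570 -0.2739]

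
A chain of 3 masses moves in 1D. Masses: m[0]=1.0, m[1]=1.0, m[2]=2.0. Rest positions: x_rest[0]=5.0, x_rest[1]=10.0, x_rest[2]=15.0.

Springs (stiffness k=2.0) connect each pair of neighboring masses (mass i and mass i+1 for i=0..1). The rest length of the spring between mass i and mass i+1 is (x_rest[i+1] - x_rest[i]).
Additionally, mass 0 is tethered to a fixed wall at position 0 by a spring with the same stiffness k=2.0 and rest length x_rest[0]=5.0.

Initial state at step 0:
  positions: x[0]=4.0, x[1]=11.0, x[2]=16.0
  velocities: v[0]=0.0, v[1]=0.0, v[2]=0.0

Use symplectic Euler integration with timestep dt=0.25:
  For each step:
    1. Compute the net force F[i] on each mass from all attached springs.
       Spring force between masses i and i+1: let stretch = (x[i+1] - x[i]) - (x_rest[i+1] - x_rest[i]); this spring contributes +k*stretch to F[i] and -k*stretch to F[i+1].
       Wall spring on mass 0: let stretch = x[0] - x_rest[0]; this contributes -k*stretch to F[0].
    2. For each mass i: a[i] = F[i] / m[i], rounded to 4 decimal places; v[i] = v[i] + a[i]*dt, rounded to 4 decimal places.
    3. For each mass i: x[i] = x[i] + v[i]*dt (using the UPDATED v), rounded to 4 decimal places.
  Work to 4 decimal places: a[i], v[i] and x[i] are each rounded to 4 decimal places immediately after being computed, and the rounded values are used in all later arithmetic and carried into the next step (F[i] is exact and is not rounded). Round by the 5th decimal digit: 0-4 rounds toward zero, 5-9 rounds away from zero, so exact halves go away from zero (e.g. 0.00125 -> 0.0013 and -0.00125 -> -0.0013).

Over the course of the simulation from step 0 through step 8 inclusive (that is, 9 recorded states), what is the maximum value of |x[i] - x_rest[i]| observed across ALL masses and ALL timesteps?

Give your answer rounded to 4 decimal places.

Step 0: x=[4.0000 11.0000 16.0000] v=[0.0000 0.0000 0.0000]
Step 1: x=[4.3750 10.7500 16.0000] v=[1.5000 -1.0000 0.0000]
Step 2: x=[5.0000 10.3594 15.9844] v=[2.5000 -1.5625 -0.0625]
Step 3: x=[5.6699 10.0020 15.9297] v=[2.6797 -1.4297 -0.2188]
Step 4: x=[6.1726 9.8440 15.8170] v=[2.0108 -0.6319 -0.4507]
Step 5: x=[6.3627 9.9737 15.6435] v=[0.7602 0.5189 -0.6940]
Step 6: x=[6.2088 10.3608 15.4281] v=[-0.6157 1.5483 -0.8615]
Step 7: x=[5.7978 10.8623 15.2085] v=[-1.6441 2.0060 -0.8783]
Step 8: x=[5.2951 11.2740 15.0298] v=[-2.0108 1.6469 -0.7149]
Max displacement = 1.3627

Answer: 1.3627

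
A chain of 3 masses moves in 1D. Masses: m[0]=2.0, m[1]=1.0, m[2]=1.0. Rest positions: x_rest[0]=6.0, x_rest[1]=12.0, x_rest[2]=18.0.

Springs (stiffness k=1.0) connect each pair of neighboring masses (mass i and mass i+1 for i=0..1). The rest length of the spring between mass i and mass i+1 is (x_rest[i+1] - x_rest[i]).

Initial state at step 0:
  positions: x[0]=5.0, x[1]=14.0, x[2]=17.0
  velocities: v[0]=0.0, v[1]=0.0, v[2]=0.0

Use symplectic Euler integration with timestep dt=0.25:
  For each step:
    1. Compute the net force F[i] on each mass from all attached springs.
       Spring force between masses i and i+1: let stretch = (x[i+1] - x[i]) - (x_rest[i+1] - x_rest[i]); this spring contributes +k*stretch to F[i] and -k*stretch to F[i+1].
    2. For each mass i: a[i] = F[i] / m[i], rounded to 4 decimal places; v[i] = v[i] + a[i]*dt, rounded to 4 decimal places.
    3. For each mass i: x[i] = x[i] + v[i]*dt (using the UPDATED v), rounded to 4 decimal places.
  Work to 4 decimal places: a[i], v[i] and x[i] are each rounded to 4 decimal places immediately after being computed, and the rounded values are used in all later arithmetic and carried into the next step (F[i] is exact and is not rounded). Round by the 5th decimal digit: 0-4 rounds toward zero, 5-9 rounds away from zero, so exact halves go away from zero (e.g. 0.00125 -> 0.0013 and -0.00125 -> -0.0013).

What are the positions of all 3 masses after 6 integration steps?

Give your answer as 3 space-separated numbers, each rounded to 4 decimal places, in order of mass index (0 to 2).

Step 0: x=[5.0000 14.0000 17.0000] v=[0.0000 0.0000 0.0000]
Step 1: x=[5.0938 13.6250 17.1875] v=[0.3750 -1.5000 0.7500]
Step 2: x=[5.2667 12.9395 17.5274] v=[0.6914 -2.7422 1.3594]
Step 3: x=[5.4918 12.0612 17.9555] v=[0.9005 -3.5134 1.7124]
Step 4: x=[5.7347 11.1407 18.3902] v=[0.9717 -3.6822 1.7388]
Step 5: x=[5.9591 10.3354 18.7468] v=[0.8975 -3.2213 1.4264]
Step 6: x=[6.1327 9.7823 18.9527] v=[0.6945 -2.2125 0.8236]

Answer: 6.1327 9.7823 18.9527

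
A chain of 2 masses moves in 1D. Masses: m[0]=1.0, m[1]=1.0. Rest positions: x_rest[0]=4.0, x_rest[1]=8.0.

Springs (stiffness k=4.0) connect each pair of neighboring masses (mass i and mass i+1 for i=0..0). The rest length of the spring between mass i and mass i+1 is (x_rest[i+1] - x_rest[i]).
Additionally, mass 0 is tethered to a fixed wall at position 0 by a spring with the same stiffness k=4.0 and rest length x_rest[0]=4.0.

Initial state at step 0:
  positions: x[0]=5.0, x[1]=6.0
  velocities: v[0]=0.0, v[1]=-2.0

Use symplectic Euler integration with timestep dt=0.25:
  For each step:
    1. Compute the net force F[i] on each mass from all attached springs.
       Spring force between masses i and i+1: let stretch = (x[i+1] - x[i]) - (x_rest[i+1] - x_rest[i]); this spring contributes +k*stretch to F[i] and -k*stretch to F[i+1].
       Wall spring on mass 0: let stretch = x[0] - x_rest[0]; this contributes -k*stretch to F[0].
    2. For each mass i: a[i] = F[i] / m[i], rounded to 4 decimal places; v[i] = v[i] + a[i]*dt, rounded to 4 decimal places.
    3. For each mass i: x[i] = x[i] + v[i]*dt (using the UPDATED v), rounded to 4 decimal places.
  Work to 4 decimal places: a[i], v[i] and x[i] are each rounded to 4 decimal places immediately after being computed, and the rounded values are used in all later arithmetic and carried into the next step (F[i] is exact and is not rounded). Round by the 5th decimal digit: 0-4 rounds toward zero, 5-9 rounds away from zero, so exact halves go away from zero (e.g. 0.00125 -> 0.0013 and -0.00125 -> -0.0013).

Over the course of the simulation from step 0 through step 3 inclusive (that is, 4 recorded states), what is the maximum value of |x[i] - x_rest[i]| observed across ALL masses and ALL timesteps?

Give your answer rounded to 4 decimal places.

Answer: 2.4219

Derivation:
Step 0: x=[5.0000 6.0000] v=[0.0000 -2.0000]
Step 1: x=[4.0000 6.2500] v=[-4.0000 1.0000]
Step 2: x=[2.5625 6.9375] v=[-5.7500 2.7500]
Step 3: x=[1.5781 7.5313] v=[-3.9375 2.3750]
Max displacement = 2.4219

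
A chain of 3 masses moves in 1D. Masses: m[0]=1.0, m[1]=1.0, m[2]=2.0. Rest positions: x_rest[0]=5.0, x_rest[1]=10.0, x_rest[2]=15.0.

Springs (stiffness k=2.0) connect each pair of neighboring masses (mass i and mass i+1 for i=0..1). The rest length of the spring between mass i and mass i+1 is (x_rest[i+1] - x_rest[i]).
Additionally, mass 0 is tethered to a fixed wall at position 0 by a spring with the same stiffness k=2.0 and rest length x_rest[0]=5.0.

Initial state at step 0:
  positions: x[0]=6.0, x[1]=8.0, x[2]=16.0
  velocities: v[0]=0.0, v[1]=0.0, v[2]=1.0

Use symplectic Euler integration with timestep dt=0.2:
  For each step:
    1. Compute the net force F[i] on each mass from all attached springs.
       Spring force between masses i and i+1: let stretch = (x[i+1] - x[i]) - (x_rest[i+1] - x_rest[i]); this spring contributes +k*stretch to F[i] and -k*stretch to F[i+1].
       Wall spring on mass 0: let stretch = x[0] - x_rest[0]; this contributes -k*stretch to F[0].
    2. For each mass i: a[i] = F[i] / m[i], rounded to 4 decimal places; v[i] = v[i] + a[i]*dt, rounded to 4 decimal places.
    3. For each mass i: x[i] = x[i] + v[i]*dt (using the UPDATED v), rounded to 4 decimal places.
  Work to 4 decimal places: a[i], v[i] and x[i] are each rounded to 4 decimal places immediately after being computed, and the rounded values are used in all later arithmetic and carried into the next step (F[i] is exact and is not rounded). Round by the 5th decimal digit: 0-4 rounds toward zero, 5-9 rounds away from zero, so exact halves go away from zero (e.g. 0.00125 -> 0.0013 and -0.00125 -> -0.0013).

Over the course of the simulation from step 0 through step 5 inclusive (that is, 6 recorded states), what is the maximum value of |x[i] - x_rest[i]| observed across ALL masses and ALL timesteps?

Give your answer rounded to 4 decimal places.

Step 0: x=[6.0000 8.0000 16.0000] v=[0.0000 0.0000 1.0000]
Step 1: x=[5.6800 8.4800 16.0800] v=[-1.6000 2.4000 0.4000]
Step 2: x=[5.1296 9.3440 16.0560] v=[-2.7520 4.3200 -0.1200]
Step 3: x=[4.5060 10.4078 15.9635] v=[-3.1181 5.3190 -0.4624]
Step 4: x=[3.9940 11.4439 15.8488] v=[-2.5598 5.1806 -0.5735]
Step 5: x=[3.7585 12.2364 15.7579] v=[-1.1774 3.9626 -0.4545]
Max displacement = 2.2364

Answer: 2.2364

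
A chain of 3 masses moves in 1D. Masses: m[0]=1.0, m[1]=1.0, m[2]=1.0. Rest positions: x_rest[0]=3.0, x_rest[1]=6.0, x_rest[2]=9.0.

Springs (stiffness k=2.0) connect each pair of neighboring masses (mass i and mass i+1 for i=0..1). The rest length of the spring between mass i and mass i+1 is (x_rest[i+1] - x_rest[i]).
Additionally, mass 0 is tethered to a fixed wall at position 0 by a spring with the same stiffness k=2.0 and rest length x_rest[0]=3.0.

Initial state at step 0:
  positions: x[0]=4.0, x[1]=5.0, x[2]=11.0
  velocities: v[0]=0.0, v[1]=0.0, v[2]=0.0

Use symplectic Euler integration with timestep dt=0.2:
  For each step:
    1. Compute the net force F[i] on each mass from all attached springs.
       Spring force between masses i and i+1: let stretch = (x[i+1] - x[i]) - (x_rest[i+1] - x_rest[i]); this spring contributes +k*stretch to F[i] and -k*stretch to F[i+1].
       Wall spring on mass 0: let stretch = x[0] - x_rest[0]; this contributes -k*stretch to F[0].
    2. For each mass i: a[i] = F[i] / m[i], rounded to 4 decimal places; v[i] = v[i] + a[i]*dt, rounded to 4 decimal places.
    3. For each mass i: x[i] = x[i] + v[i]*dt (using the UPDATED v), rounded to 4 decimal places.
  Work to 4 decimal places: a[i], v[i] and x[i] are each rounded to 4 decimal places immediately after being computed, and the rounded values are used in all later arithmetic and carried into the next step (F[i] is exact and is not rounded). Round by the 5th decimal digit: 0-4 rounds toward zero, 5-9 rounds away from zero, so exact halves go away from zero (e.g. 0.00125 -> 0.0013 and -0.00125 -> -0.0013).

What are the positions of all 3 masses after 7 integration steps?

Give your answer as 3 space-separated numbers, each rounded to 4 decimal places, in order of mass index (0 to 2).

Answer: 2.8371 7.7817 8.6086

Derivation:
Step 0: x=[4.0000 5.0000 11.0000] v=[0.0000 0.0000 0.0000]
Step 1: x=[3.7600 5.4000 10.7600] v=[-1.2000 2.0000 -1.2000]
Step 2: x=[3.3504 6.0976 10.3312] v=[-2.0480 3.4880 -2.1440]
Step 3: x=[2.8925 6.9141 9.8037] v=[-2.2893 4.0826 -2.6374]
Step 4: x=[2.5250 7.6401 9.2851] v=[-1.8377 3.6298 -2.5932]
Step 5: x=[2.3647 8.0885 8.8749] v=[-0.8017 2.2418 -2.0512]
Step 6: x=[2.4731 8.1419 8.6417] v=[0.5419 0.2668 -1.1658]
Step 7: x=[2.8371 7.7817 8.6086] v=[1.8202 -1.8008 -0.1657]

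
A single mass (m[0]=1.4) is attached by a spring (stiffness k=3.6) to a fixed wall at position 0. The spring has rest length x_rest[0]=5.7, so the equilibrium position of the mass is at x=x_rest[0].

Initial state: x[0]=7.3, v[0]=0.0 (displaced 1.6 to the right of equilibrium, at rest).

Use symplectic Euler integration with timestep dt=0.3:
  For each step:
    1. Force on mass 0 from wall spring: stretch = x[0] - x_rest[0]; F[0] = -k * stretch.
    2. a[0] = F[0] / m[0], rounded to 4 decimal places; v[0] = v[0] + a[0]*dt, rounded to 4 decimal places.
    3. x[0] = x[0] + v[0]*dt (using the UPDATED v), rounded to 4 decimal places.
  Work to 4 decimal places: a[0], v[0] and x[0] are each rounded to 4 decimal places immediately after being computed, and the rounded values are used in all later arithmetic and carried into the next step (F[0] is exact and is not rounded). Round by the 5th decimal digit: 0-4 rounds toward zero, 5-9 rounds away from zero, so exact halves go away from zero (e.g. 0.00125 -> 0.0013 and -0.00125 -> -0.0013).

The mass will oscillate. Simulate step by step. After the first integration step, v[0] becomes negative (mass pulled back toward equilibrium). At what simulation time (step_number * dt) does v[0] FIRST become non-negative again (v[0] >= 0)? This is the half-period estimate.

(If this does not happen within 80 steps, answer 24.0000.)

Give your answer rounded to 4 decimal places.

Step 0: x=[7.3000] v=[0.0000]
Step 1: x=[6.9297] v=[-1.2343]
Step 2: x=[6.2748] v=[-2.1829]
Step 3: x=[5.4869] v=[-2.6263]
Step 4: x=[4.7483] v=[-2.4619]
Step 5: x=[4.2300] v=[-1.7277]
Step 6: x=[4.0519] v=[-0.5937]
Step 7: x=[4.2552] v=[0.6777]
First v>=0 after going negative at step 7, time=2.1000

Answer: 2.1000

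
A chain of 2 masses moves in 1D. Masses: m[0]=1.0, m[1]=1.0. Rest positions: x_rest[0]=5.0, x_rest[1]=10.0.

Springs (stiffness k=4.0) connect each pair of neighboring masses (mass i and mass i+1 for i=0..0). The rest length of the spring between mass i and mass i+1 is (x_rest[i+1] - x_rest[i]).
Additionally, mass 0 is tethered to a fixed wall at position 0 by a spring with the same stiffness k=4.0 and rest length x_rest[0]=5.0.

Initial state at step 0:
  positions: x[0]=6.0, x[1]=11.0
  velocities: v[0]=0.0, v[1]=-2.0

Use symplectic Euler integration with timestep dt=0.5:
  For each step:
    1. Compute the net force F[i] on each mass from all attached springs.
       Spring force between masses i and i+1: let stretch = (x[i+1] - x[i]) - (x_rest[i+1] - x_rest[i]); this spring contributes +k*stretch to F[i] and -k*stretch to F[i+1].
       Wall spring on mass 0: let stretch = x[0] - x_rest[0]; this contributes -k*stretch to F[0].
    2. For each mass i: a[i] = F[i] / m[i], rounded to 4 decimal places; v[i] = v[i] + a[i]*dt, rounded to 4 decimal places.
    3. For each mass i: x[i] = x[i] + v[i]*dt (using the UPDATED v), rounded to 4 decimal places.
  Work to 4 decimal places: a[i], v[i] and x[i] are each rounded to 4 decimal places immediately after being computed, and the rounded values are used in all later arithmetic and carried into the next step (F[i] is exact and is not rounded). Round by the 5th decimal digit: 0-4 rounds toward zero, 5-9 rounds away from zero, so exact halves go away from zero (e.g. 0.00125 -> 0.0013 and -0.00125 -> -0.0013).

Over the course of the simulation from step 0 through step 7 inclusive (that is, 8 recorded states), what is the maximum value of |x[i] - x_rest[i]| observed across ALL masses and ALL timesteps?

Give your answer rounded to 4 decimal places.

Step 0: x=[6.0000 11.0000] v=[0.0000 -2.0000]
Step 1: x=[5.0000 10.0000] v=[-2.0000 -2.0000]
Step 2: x=[4.0000 9.0000] v=[-2.0000 -2.0000]
Step 3: x=[4.0000 8.0000] v=[0.0000 -2.0000]
Step 4: x=[4.0000 8.0000] v=[0.0000 0.0000]
Step 5: x=[4.0000 9.0000] v=[0.0000 2.0000]
Step 6: x=[5.0000 10.0000] v=[2.0000 2.0000]
Step 7: x=[6.0000 11.0000] v=[2.0000 2.0000]
Max displacement = 2.0000

Answer: 2.0000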